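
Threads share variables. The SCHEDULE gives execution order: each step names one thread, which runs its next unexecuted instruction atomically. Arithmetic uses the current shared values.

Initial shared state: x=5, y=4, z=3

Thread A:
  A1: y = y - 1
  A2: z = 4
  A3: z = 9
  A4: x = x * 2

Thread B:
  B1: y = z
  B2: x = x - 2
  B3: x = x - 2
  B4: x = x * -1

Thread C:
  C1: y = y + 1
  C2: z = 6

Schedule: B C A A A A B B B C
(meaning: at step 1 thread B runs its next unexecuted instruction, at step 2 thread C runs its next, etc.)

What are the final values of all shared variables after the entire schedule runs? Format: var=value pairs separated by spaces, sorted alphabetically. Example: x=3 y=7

Answer: x=-6 y=3 z=6

Derivation:
Step 1: thread B executes B1 (y = z). Shared: x=5 y=3 z=3. PCs: A@0 B@1 C@0
Step 2: thread C executes C1 (y = y + 1). Shared: x=5 y=4 z=3. PCs: A@0 B@1 C@1
Step 3: thread A executes A1 (y = y - 1). Shared: x=5 y=3 z=3. PCs: A@1 B@1 C@1
Step 4: thread A executes A2 (z = 4). Shared: x=5 y=3 z=4. PCs: A@2 B@1 C@1
Step 5: thread A executes A3 (z = 9). Shared: x=5 y=3 z=9. PCs: A@3 B@1 C@1
Step 6: thread A executes A4 (x = x * 2). Shared: x=10 y=3 z=9. PCs: A@4 B@1 C@1
Step 7: thread B executes B2 (x = x - 2). Shared: x=8 y=3 z=9. PCs: A@4 B@2 C@1
Step 8: thread B executes B3 (x = x - 2). Shared: x=6 y=3 z=9. PCs: A@4 B@3 C@1
Step 9: thread B executes B4 (x = x * -1). Shared: x=-6 y=3 z=9. PCs: A@4 B@4 C@1
Step 10: thread C executes C2 (z = 6). Shared: x=-6 y=3 z=6. PCs: A@4 B@4 C@2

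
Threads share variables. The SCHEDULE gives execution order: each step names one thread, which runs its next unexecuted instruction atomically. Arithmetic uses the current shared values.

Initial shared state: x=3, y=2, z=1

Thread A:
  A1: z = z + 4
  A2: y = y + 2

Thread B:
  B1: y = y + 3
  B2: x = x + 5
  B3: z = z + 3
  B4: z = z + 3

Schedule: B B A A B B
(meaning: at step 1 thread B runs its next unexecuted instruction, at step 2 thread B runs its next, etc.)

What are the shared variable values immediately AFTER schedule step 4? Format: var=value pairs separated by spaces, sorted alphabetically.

Answer: x=8 y=7 z=5

Derivation:
Step 1: thread B executes B1 (y = y + 3). Shared: x=3 y=5 z=1. PCs: A@0 B@1
Step 2: thread B executes B2 (x = x + 5). Shared: x=8 y=5 z=1. PCs: A@0 B@2
Step 3: thread A executes A1 (z = z + 4). Shared: x=8 y=5 z=5. PCs: A@1 B@2
Step 4: thread A executes A2 (y = y + 2). Shared: x=8 y=7 z=5. PCs: A@2 B@2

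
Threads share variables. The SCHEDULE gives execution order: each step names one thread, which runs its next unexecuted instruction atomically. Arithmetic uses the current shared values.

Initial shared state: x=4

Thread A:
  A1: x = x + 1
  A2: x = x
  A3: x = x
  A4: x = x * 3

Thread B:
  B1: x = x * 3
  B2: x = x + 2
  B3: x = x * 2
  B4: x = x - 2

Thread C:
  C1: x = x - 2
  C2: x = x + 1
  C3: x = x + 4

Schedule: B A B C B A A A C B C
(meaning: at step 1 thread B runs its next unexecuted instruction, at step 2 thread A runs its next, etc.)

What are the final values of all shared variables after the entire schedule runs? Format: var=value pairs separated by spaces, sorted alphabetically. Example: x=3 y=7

Answer: x=81

Derivation:
Step 1: thread B executes B1 (x = x * 3). Shared: x=12. PCs: A@0 B@1 C@0
Step 2: thread A executes A1 (x = x + 1). Shared: x=13. PCs: A@1 B@1 C@0
Step 3: thread B executes B2 (x = x + 2). Shared: x=15. PCs: A@1 B@2 C@0
Step 4: thread C executes C1 (x = x - 2). Shared: x=13. PCs: A@1 B@2 C@1
Step 5: thread B executes B3 (x = x * 2). Shared: x=26. PCs: A@1 B@3 C@1
Step 6: thread A executes A2 (x = x). Shared: x=26. PCs: A@2 B@3 C@1
Step 7: thread A executes A3 (x = x). Shared: x=26. PCs: A@3 B@3 C@1
Step 8: thread A executes A4 (x = x * 3). Shared: x=78. PCs: A@4 B@3 C@1
Step 9: thread C executes C2 (x = x + 1). Shared: x=79. PCs: A@4 B@3 C@2
Step 10: thread B executes B4 (x = x - 2). Shared: x=77. PCs: A@4 B@4 C@2
Step 11: thread C executes C3 (x = x + 4). Shared: x=81. PCs: A@4 B@4 C@3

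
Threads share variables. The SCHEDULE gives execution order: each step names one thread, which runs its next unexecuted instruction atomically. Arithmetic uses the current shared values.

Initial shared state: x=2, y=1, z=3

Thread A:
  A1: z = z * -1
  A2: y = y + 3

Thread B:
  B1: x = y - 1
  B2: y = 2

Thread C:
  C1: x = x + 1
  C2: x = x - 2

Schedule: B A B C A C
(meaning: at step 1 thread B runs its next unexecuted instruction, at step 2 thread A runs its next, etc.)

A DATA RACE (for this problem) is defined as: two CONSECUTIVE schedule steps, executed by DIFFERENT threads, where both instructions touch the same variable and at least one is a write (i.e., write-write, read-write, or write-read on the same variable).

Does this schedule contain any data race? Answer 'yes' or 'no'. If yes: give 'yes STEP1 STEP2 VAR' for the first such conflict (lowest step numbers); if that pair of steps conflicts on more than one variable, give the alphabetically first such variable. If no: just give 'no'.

Steps 1,2: B(r=y,w=x) vs A(r=z,w=z). No conflict.
Steps 2,3: A(r=z,w=z) vs B(r=-,w=y). No conflict.
Steps 3,4: B(r=-,w=y) vs C(r=x,w=x). No conflict.
Steps 4,5: C(r=x,w=x) vs A(r=y,w=y). No conflict.
Steps 5,6: A(r=y,w=y) vs C(r=x,w=x). No conflict.

Answer: no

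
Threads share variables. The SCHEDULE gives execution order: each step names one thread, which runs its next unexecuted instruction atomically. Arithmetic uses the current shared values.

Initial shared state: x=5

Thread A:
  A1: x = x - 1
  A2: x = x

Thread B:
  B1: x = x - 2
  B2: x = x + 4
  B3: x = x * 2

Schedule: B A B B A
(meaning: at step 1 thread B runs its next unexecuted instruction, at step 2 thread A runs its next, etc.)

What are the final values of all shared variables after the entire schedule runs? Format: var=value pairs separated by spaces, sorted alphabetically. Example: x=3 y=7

Step 1: thread B executes B1 (x = x - 2). Shared: x=3. PCs: A@0 B@1
Step 2: thread A executes A1 (x = x - 1). Shared: x=2. PCs: A@1 B@1
Step 3: thread B executes B2 (x = x + 4). Shared: x=6. PCs: A@1 B@2
Step 4: thread B executes B3 (x = x * 2). Shared: x=12. PCs: A@1 B@3
Step 5: thread A executes A2 (x = x). Shared: x=12. PCs: A@2 B@3

Answer: x=12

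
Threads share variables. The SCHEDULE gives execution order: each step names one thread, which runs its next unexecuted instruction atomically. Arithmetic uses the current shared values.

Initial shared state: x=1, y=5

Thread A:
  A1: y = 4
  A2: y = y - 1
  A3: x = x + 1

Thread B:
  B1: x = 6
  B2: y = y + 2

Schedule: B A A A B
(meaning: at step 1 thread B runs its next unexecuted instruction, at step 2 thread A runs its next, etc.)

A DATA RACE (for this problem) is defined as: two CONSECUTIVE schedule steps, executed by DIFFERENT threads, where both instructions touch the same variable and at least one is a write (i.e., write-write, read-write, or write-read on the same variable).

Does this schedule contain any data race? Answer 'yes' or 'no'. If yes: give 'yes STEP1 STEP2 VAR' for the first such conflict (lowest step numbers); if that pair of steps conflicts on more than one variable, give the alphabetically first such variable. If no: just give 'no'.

Steps 1,2: B(r=-,w=x) vs A(r=-,w=y). No conflict.
Steps 2,3: same thread (A). No race.
Steps 3,4: same thread (A). No race.
Steps 4,5: A(r=x,w=x) vs B(r=y,w=y). No conflict.

Answer: no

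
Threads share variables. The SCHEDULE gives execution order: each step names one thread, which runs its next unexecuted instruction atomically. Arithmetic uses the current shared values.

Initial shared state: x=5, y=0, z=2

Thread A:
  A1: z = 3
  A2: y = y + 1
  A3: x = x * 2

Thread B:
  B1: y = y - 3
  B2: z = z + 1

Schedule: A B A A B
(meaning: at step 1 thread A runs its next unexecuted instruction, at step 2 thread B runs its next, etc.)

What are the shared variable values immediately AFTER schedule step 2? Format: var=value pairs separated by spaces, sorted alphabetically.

Step 1: thread A executes A1 (z = 3). Shared: x=5 y=0 z=3. PCs: A@1 B@0
Step 2: thread B executes B1 (y = y - 3). Shared: x=5 y=-3 z=3. PCs: A@1 B@1

Answer: x=5 y=-3 z=3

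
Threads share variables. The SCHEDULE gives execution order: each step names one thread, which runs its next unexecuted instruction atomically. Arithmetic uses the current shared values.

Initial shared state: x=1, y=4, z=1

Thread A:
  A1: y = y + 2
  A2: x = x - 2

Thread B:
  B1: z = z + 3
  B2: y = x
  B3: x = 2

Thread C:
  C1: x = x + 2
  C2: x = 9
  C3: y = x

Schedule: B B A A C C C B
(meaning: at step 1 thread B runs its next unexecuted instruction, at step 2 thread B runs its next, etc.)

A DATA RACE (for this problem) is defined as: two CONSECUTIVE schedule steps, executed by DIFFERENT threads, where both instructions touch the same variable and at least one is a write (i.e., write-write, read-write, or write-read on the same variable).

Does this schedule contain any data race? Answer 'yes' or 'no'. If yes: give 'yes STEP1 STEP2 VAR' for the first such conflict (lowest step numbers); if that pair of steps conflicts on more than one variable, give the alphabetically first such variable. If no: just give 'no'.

Steps 1,2: same thread (B). No race.
Steps 2,3: B(y = x) vs A(y = y + 2). RACE on y (W-W).
Steps 3,4: same thread (A). No race.
Steps 4,5: A(x = x - 2) vs C(x = x + 2). RACE on x (W-W).
Steps 5,6: same thread (C). No race.
Steps 6,7: same thread (C). No race.
Steps 7,8: C(y = x) vs B(x = 2). RACE on x (R-W).
First conflict at steps 2,3.

Answer: yes 2 3 y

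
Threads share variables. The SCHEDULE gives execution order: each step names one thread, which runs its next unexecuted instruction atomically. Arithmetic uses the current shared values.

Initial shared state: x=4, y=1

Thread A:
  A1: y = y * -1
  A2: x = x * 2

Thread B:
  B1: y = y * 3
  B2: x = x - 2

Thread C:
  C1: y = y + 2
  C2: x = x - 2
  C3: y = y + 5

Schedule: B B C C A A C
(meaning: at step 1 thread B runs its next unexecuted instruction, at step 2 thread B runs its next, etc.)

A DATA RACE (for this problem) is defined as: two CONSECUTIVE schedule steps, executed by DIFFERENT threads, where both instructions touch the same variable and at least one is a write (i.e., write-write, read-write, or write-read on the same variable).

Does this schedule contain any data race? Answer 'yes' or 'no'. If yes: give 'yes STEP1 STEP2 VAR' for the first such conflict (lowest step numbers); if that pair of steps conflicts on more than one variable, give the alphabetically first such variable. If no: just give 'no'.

Steps 1,2: same thread (B). No race.
Steps 2,3: B(r=x,w=x) vs C(r=y,w=y). No conflict.
Steps 3,4: same thread (C). No race.
Steps 4,5: C(r=x,w=x) vs A(r=y,w=y). No conflict.
Steps 5,6: same thread (A). No race.
Steps 6,7: A(r=x,w=x) vs C(r=y,w=y). No conflict.

Answer: no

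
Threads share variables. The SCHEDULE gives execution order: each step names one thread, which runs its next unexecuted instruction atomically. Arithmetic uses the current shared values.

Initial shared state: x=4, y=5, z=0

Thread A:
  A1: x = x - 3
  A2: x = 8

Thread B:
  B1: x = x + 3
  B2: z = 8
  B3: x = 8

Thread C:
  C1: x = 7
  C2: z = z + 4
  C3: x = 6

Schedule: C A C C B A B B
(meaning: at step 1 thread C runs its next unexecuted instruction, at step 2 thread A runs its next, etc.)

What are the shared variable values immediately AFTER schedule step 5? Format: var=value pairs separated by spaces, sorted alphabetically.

Step 1: thread C executes C1 (x = 7). Shared: x=7 y=5 z=0. PCs: A@0 B@0 C@1
Step 2: thread A executes A1 (x = x - 3). Shared: x=4 y=5 z=0. PCs: A@1 B@0 C@1
Step 3: thread C executes C2 (z = z + 4). Shared: x=4 y=5 z=4. PCs: A@1 B@0 C@2
Step 4: thread C executes C3 (x = 6). Shared: x=6 y=5 z=4. PCs: A@1 B@0 C@3
Step 5: thread B executes B1 (x = x + 3). Shared: x=9 y=5 z=4. PCs: A@1 B@1 C@3

Answer: x=9 y=5 z=4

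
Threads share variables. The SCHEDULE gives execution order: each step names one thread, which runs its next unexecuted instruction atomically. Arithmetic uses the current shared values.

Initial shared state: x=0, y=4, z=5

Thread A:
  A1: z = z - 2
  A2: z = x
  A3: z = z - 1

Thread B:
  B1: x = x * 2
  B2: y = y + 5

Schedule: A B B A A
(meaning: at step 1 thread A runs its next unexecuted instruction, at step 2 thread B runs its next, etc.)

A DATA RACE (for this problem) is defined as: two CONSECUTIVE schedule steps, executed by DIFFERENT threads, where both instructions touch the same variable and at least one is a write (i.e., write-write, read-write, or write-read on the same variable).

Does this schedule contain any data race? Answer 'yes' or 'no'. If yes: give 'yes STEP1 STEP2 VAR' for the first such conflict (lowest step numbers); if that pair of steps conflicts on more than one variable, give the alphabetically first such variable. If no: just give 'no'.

Answer: no

Derivation:
Steps 1,2: A(r=z,w=z) vs B(r=x,w=x). No conflict.
Steps 2,3: same thread (B). No race.
Steps 3,4: B(r=y,w=y) vs A(r=x,w=z). No conflict.
Steps 4,5: same thread (A). No race.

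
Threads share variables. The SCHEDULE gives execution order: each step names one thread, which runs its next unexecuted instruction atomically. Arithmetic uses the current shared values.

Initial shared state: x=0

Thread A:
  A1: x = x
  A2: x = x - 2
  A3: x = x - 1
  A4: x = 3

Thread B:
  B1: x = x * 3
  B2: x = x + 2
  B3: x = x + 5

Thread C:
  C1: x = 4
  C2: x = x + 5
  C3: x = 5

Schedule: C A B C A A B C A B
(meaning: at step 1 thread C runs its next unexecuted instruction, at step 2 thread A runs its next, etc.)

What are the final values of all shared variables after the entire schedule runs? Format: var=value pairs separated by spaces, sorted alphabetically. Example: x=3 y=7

Step 1: thread C executes C1 (x = 4). Shared: x=4. PCs: A@0 B@0 C@1
Step 2: thread A executes A1 (x = x). Shared: x=4. PCs: A@1 B@0 C@1
Step 3: thread B executes B1 (x = x * 3). Shared: x=12. PCs: A@1 B@1 C@1
Step 4: thread C executes C2 (x = x + 5). Shared: x=17. PCs: A@1 B@1 C@2
Step 5: thread A executes A2 (x = x - 2). Shared: x=15. PCs: A@2 B@1 C@2
Step 6: thread A executes A3 (x = x - 1). Shared: x=14. PCs: A@3 B@1 C@2
Step 7: thread B executes B2 (x = x + 2). Shared: x=16. PCs: A@3 B@2 C@2
Step 8: thread C executes C3 (x = 5). Shared: x=5. PCs: A@3 B@2 C@3
Step 9: thread A executes A4 (x = 3). Shared: x=3. PCs: A@4 B@2 C@3
Step 10: thread B executes B3 (x = x + 5). Shared: x=8. PCs: A@4 B@3 C@3

Answer: x=8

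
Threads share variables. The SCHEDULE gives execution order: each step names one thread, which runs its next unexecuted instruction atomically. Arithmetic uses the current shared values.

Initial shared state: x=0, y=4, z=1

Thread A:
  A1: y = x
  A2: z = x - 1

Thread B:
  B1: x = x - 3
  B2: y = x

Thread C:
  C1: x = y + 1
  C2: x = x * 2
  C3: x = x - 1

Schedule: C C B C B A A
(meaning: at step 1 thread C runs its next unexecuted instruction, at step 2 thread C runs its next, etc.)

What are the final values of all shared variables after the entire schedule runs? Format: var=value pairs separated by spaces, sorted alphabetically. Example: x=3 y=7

Answer: x=6 y=6 z=5

Derivation:
Step 1: thread C executes C1 (x = y + 1). Shared: x=5 y=4 z=1. PCs: A@0 B@0 C@1
Step 2: thread C executes C2 (x = x * 2). Shared: x=10 y=4 z=1. PCs: A@0 B@0 C@2
Step 3: thread B executes B1 (x = x - 3). Shared: x=7 y=4 z=1. PCs: A@0 B@1 C@2
Step 4: thread C executes C3 (x = x - 1). Shared: x=6 y=4 z=1. PCs: A@0 B@1 C@3
Step 5: thread B executes B2 (y = x). Shared: x=6 y=6 z=1. PCs: A@0 B@2 C@3
Step 6: thread A executes A1 (y = x). Shared: x=6 y=6 z=1. PCs: A@1 B@2 C@3
Step 7: thread A executes A2 (z = x - 1). Shared: x=6 y=6 z=5. PCs: A@2 B@2 C@3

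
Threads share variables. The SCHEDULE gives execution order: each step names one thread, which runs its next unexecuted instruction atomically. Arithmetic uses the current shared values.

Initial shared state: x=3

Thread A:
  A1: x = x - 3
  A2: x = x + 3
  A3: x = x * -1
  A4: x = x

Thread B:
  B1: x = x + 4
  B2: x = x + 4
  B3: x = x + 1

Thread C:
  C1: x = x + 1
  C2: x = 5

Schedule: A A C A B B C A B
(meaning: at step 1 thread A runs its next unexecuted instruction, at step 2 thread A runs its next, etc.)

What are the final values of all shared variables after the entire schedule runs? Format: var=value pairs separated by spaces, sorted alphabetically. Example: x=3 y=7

Step 1: thread A executes A1 (x = x - 3). Shared: x=0. PCs: A@1 B@0 C@0
Step 2: thread A executes A2 (x = x + 3). Shared: x=3. PCs: A@2 B@0 C@0
Step 3: thread C executes C1 (x = x + 1). Shared: x=4. PCs: A@2 B@0 C@1
Step 4: thread A executes A3 (x = x * -1). Shared: x=-4. PCs: A@3 B@0 C@1
Step 5: thread B executes B1 (x = x + 4). Shared: x=0. PCs: A@3 B@1 C@1
Step 6: thread B executes B2 (x = x + 4). Shared: x=4. PCs: A@3 B@2 C@1
Step 7: thread C executes C2 (x = 5). Shared: x=5. PCs: A@3 B@2 C@2
Step 8: thread A executes A4 (x = x). Shared: x=5. PCs: A@4 B@2 C@2
Step 9: thread B executes B3 (x = x + 1). Shared: x=6. PCs: A@4 B@3 C@2

Answer: x=6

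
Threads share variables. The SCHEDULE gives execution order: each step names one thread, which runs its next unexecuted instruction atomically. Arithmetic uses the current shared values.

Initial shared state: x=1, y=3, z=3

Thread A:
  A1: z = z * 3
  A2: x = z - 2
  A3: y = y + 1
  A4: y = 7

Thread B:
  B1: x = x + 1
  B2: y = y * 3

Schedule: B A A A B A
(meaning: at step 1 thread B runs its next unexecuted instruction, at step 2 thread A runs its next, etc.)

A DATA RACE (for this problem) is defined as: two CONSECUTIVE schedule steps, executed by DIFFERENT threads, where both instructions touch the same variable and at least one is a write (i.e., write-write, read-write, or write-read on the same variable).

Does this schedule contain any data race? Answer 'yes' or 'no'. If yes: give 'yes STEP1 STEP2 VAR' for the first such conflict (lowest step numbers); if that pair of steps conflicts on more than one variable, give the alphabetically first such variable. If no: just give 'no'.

Answer: yes 4 5 y

Derivation:
Steps 1,2: B(r=x,w=x) vs A(r=z,w=z). No conflict.
Steps 2,3: same thread (A). No race.
Steps 3,4: same thread (A). No race.
Steps 4,5: A(y = y + 1) vs B(y = y * 3). RACE on y (W-W).
Steps 5,6: B(y = y * 3) vs A(y = 7). RACE on y (W-W).
First conflict at steps 4,5.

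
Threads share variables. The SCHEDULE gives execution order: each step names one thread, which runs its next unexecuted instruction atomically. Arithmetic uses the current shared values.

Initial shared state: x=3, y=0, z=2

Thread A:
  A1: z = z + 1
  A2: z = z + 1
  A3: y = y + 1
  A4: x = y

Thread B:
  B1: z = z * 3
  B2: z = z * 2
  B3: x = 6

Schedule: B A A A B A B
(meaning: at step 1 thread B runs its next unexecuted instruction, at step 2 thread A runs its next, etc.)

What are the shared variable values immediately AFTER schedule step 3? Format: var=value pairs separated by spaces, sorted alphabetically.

Answer: x=3 y=0 z=8

Derivation:
Step 1: thread B executes B1 (z = z * 3). Shared: x=3 y=0 z=6. PCs: A@0 B@1
Step 2: thread A executes A1 (z = z + 1). Shared: x=3 y=0 z=7. PCs: A@1 B@1
Step 3: thread A executes A2 (z = z + 1). Shared: x=3 y=0 z=8. PCs: A@2 B@1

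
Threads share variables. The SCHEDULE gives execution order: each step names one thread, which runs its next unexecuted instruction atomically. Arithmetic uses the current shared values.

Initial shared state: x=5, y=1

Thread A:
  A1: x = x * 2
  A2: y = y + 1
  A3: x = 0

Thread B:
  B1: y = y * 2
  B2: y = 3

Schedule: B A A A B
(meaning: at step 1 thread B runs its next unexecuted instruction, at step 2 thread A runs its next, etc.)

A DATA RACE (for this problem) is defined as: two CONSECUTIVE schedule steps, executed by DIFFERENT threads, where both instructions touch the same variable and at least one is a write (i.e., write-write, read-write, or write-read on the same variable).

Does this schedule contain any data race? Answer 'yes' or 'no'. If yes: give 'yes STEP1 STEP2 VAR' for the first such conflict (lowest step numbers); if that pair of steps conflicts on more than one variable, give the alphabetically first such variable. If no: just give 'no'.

Steps 1,2: B(r=y,w=y) vs A(r=x,w=x). No conflict.
Steps 2,3: same thread (A). No race.
Steps 3,4: same thread (A). No race.
Steps 4,5: A(r=-,w=x) vs B(r=-,w=y). No conflict.

Answer: no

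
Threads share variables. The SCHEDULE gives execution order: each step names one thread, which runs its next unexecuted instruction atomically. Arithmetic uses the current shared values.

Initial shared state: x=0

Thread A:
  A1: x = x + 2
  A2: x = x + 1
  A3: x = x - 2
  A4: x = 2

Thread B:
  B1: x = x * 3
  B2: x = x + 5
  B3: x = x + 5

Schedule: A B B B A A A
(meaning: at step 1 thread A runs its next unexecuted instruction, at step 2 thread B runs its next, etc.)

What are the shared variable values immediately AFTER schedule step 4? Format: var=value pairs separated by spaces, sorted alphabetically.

Step 1: thread A executes A1 (x = x + 2). Shared: x=2. PCs: A@1 B@0
Step 2: thread B executes B1 (x = x * 3). Shared: x=6. PCs: A@1 B@1
Step 3: thread B executes B2 (x = x + 5). Shared: x=11. PCs: A@1 B@2
Step 4: thread B executes B3 (x = x + 5). Shared: x=16. PCs: A@1 B@3

Answer: x=16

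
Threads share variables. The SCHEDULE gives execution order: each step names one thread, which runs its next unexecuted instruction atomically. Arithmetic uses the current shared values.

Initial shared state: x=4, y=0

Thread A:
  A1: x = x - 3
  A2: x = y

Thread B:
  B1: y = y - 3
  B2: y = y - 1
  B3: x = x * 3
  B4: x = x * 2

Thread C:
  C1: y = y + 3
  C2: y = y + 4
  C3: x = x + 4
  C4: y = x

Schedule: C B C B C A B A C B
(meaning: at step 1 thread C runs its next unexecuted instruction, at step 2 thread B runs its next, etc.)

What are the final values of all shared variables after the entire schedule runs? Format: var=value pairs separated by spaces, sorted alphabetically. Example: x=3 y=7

Answer: x=6 y=3

Derivation:
Step 1: thread C executes C1 (y = y + 3). Shared: x=4 y=3. PCs: A@0 B@0 C@1
Step 2: thread B executes B1 (y = y - 3). Shared: x=4 y=0. PCs: A@0 B@1 C@1
Step 3: thread C executes C2 (y = y + 4). Shared: x=4 y=4. PCs: A@0 B@1 C@2
Step 4: thread B executes B2 (y = y - 1). Shared: x=4 y=3. PCs: A@0 B@2 C@2
Step 5: thread C executes C3 (x = x + 4). Shared: x=8 y=3. PCs: A@0 B@2 C@3
Step 6: thread A executes A1 (x = x - 3). Shared: x=5 y=3. PCs: A@1 B@2 C@3
Step 7: thread B executes B3 (x = x * 3). Shared: x=15 y=3. PCs: A@1 B@3 C@3
Step 8: thread A executes A2 (x = y). Shared: x=3 y=3. PCs: A@2 B@3 C@3
Step 9: thread C executes C4 (y = x). Shared: x=3 y=3. PCs: A@2 B@3 C@4
Step 10: thread B executes B4 (x = x * 2). Shared: x=6 y=3. PCs: A@2 B@4 C@4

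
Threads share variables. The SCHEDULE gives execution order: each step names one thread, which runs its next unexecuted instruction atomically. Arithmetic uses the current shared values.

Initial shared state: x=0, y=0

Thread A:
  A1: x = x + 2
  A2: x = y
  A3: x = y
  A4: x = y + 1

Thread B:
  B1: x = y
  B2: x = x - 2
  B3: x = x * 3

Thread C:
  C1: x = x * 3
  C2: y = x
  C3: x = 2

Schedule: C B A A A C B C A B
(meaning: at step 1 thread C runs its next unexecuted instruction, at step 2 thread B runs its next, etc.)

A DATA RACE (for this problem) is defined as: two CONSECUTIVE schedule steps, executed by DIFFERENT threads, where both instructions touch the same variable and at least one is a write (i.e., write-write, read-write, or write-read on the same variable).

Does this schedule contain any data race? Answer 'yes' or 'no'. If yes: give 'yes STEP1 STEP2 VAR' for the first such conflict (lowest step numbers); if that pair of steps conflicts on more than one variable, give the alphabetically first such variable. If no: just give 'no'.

Steps 1,2: C(x = x * 3) vs B(x = y). RACE on x (W-W).
Steps 2,3: B(x = y) vs A(x = x + 2). RACE on x (W-W).
Steps 3,4: same thread (A). No race.
Steps 4,5: same thread (A). No race.
Steps 5,6: A(x = y) vs C(y = x). RACE on x (W-R), y (R-W). Multiple vars; alphabetically first is x.
Steps 6,7: C(y = x) vs B(x = x - 2). RACE on x (R-W).
Steps 7,8: B(x = x - 2) vs C(x = 2). RACE on x (W-W).
Steps 8,9: C(x = 2) vs A(x = y + 1). RACE on x (W-W).
Steps 9,10: A(x = y + 1) vs B(x = x * 3). RACE on x (W-W).
First conflict at steps 1,2.

Answer: yes 1 2 x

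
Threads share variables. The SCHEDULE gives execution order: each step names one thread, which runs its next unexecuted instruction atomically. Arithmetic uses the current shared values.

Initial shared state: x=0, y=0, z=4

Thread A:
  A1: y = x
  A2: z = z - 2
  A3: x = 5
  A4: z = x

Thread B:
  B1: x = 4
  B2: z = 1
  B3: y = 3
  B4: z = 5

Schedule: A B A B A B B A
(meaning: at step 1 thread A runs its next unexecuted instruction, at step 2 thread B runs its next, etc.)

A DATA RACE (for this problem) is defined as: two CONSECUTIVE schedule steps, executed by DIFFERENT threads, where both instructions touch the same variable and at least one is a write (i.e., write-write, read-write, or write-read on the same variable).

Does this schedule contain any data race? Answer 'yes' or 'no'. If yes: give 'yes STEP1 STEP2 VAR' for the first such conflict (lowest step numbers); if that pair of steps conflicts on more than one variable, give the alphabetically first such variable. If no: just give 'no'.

Answer: yes 1 2 x

Derivation:
Steps 1,2: A(y = x) vs B(x = 4). RACE on x (R-W).
Steps 2,3: B(r=-,w=x) vs A(r=z,w=z). No conflict.
Steps 3,4: A(z = z - 2) vs B(z = 1). RACE on z (W-W).
Steps 4,5: B(r=-,w=z) vs A(r=-,w=x). No conflict.
Steps 5,6: A(r=-,w=x) vs B(r=-,w=y). No conflict.
Steps 6,7: same thread (B). No race.
Steps 7,8: B(z = 5) vs A(z = x). RACE on z (W-W).
First conflict at steps 1,2.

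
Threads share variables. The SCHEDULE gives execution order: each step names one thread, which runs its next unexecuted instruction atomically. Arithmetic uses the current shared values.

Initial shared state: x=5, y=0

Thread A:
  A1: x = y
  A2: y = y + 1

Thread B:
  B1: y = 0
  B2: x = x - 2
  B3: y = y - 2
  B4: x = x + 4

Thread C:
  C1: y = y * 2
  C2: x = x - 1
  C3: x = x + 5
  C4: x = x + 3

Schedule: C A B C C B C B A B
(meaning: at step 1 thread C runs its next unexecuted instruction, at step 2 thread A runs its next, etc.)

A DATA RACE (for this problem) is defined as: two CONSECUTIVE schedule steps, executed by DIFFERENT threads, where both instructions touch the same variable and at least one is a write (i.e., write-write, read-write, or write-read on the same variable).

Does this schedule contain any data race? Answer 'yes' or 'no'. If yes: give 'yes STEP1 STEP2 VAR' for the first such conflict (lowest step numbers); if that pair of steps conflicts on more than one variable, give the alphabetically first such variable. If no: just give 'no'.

Steps 1,2: C(y = y * 2) vs A(x = y). RACE on y (W-R).
Steps 2,3: A(x = y) vs B(y = 0). RACE on y (R-W).
Steps 3,4: B(r=-,w=y) vs C(r=x,w=x). No conflict.
Steps 4,5: same thread (C). No race.
Steps 5,6: C(x = x + 5) vs B(x = x - 2). RACE on x (W-W).
Steps 6,7: B(x = x - 2) vs C(x = x + 3). RACE on x (W-W).
Steps 7,8: C(r=x,w=x) vs B(r=y,w=y). No conflict.
Steps 8,9: B(y = y - 2) vs A(y = y + 1). RACE on y (W-W).
Steps 9,10: A(r=y,w=y) vs B(r=x,w=x). No conflict.
First conflict at steps 1,2.

Answer: yes 1 2 y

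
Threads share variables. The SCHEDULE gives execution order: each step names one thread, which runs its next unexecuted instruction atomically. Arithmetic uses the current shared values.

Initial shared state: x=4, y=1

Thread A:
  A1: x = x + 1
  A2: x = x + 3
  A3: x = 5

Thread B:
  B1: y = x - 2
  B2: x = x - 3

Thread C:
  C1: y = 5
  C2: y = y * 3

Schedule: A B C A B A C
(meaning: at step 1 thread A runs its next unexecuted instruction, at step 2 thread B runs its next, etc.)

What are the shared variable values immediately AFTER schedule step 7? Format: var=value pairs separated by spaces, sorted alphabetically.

Answer: x=5 y=15

Derivation:
Step 1: thread A executes A1 (x = x + 1). Shared: x=5 y=1. PCs: A@1 B@0 C@0
Step 2: thread B executes B1 (y = x - 2). Shared: x=5 y=3. PCs: A@1 B@1 C@0
Step 3: thread C executes C1 (y = 5). Shared: x=5 y=5. PCs: A@1 B@1 C@1
Step 4: thread A executes A2 (x = x + 3). Shared: x=8 y=5. PCs: A@2 B@1 C@1
Step 5: thread B executes B2 (x = x - 3). Shared: x=5 y=5. PCs: A@2 B@2 C@1
Step 6: thread A executes A3 (x = 5). Shared: x=5 y=5. PCs: A@3 B@2 C@1
Step 7: thread C executes C2 (y = y * 3). Shared: x=5 y=15. PCs: A@3 B@2 C@2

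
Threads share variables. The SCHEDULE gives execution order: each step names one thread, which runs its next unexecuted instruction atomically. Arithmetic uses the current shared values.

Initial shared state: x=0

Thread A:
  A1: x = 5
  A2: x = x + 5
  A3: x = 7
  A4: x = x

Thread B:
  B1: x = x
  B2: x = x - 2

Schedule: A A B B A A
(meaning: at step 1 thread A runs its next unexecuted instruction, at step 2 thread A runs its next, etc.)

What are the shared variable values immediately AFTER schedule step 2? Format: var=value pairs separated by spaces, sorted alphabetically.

Answer: x=10

Derivation:
Step 1: thread A executes A1 (x = 5). Shared: x=5. PCs: A@1 B@0
Step 2: thread A executes A2 (x = x + 5). Shared: x=10. PCs: A@2 B@0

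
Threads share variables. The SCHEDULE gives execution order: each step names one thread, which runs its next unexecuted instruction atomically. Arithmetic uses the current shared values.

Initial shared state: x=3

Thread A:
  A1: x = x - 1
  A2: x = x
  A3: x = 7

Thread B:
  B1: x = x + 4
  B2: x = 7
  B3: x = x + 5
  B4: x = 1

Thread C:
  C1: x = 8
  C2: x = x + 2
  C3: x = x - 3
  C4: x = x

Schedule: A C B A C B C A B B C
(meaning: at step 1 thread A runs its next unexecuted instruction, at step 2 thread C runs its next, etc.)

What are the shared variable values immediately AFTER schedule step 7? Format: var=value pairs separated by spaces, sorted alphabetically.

Step 1: thread A executes A1 (x = x - 1). Shared: x=2. PCs: A@1 B@0 C@0
Step 2: thread C executes C1 (x = 8). Shared: x=8. PCs: A@1 B@0 C@1
Step 3: thread B executes B1 (x = x + 4). Shared: x=12. PCs: A@1 B@1 C@1
Step 4: thread A executes A2 (x = x). Shared: x=12. PCs: A@2 B@1 C@1
Step 5: thread C executes C2 (x = x + 2). Shared: x=14. PCs: A@2 B@1 C@2
Step 6: thread B executes B2 (x = 7). Shared: x=7. PCs: A@2 B@2 C@2
Step 7: thread C executes C3 (x = x - 3). Shared: x=4. PCs: A@2 B@2 C@3

Answer: x=4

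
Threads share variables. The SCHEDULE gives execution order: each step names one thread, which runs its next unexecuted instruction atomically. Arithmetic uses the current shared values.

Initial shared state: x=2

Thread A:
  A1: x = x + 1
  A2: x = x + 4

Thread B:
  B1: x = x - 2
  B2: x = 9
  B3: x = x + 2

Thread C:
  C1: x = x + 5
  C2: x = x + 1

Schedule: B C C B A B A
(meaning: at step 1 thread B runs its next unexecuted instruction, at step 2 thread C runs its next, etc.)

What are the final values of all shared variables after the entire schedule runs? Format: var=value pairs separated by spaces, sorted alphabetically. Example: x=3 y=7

Step 1: thread B executes B1 (x = x - 2). Shared: x=0. PCs: A@0 B@1 C@0
Step 2: thread C executes C1 (x = x + 5). Shared: x=5. PCs: A@0 B@1 C@1
Step 3: thread C executes C2 (x = x + 1). Shared: x=6. PCs: A@0 B@1 C@2
Step 4: thread B executes B2 (x = 9). Shared: x=9. PCs: A@0 B@2 C@2
Step 5: thread A executes A1 (x = x + 1). Shared: x=10. PCs: A@1 B@2 C@2
Step 6: thread B executes B3 (x = x + 2). Shared: x=12. PCs: A@1 B@3 C@2
Step 7: thread A executes A2 (x = x + 4). Shared: x=16. PCs: A@2 B@3 C@2

Answer: x=16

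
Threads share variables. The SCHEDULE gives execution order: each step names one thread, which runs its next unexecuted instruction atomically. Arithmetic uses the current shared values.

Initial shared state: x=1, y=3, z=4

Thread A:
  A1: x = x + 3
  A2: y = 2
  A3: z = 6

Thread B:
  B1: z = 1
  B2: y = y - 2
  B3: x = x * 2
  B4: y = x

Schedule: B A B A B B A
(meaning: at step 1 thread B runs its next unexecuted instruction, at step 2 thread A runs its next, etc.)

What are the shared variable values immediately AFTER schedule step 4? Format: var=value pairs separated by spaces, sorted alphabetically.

Answer: x=4 y=2 z=1

Derivation:
Step 1: thread B executes B1 (z = 1). Shared: x=1 y=3 z=1. PCs: A@0 B@1
Step 2: thread A executes A1 (x = x + 3). Shared: x=4 y=3 z=1. PCs: A@1 B@1
Step 3: thread B executes B2 (y = y - 2). Shared: x=4 y=1 z=1. PCs: A@1 B@2
Step 4: thread A executes A2 (y = 2). Shared: x=4 y=2 z=1. PCs: A@2 B@2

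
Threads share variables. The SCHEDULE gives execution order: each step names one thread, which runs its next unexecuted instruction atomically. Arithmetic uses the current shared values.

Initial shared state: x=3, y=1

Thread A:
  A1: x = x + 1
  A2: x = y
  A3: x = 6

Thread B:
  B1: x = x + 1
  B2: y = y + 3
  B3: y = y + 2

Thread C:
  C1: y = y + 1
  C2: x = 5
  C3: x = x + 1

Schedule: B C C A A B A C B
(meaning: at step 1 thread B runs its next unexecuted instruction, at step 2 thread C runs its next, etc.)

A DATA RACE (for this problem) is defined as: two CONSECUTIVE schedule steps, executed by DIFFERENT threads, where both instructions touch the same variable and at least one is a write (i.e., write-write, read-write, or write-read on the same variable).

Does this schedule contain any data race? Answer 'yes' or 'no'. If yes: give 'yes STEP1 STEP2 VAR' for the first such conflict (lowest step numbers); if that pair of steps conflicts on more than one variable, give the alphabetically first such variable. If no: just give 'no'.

Steps 1,2: B(r=x,w=x) vs C(r=y,w=y). No conflict.
Steps 2,3: same thread (C). No race.
Steps 3,4: C(x = 5) vs A(x = x + 1). RACE on x (W-W).
Steps 4,5: same thread (A). No race.
Steps 5,6: A(x = y) vs B(y = y + 3). RACE on y (R-W).
Steps 6,7: B(r=y,w=y) vs A(r=-,w=x). No conflict.
Steps 7,8: A(x = 6) vs C(x = x + 1). RACE on x (W-W).
Steps 8,9: C(r=x,w=x) vs B(r=y,w=y). No conflict.
First conflict at steps 3,4.

Answer: yes 3 4 x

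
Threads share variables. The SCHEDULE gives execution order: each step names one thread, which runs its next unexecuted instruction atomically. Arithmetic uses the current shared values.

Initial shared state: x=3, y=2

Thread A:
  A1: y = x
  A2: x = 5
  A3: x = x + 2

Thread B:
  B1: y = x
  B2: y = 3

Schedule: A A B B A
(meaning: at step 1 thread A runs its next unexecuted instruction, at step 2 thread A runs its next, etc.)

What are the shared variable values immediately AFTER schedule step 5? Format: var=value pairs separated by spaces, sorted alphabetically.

Answer: x=7 y=3

Derivation:
Step 1: thread A executes A1 (y = x). Shared: x=3 y=3. PCs: A@1 B@0
Step 2: thread A executes A2 (x = 5). Shared: x=5 y=3. PCs: A@2 B@0
Step 3: thread B executes B1 (y = x). Shared: x=5 y=5. PCs: A@2 B@1
Step 4: thread B executes B2 (y = 3). Shared: x=5 y=3. PCs: A@2 B@2
Step 5: thread A executes A3 (x = x + 2). Shared: x=7 y=3. PCs: A@3 B@2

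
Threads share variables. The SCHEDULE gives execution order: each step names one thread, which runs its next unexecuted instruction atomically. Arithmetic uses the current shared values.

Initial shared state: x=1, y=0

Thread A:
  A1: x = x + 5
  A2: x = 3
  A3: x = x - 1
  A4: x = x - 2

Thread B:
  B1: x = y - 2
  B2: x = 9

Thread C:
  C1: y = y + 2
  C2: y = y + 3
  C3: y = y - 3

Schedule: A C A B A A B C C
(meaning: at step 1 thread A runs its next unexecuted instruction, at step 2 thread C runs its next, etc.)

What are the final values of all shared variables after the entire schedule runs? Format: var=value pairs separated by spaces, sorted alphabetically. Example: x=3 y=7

Step 1: thread A executes A1 (x = x + 5). Shared: x=6 y=0. PCs: A@1 B@0 C@0
Step 2: thread C executes C1 (y = y + 2). Shared: x=6 y=2. PCs: A@1 B@0 C@1
Step 3: thread A executes A2 (x = 3). Shared: x=3 y=2. PCs: A@2 B@0 C@1
Step 4: thread B executes B1 (x = y - 2). Shared: x=0 y=2. PCs: A@2 B@1 C@1
Step 5: thread A executes A3 (x = x - 1). Shared: x=-1 y=2. PCs: A@3 B@1 C@1
Step 6: thread A executes A4 (x = x - 2). Shared: x=-3 y=2. PCs: A@4 B@1 C@1
Step 7: thread B executes B2 (x = 9). Shared: x=9 y=2. PCs: A@4 B@2 C@1
Step 8: thread C executes C2 (y = y + 3). Shared: x=9 y=5. PCs: A@4 B@2 C@2
Step 9: thread C executes C3 (y = y - 3). Shared: x=9 y=2. PCs: A@4 B@2 C@3

Answer: x=9 y=2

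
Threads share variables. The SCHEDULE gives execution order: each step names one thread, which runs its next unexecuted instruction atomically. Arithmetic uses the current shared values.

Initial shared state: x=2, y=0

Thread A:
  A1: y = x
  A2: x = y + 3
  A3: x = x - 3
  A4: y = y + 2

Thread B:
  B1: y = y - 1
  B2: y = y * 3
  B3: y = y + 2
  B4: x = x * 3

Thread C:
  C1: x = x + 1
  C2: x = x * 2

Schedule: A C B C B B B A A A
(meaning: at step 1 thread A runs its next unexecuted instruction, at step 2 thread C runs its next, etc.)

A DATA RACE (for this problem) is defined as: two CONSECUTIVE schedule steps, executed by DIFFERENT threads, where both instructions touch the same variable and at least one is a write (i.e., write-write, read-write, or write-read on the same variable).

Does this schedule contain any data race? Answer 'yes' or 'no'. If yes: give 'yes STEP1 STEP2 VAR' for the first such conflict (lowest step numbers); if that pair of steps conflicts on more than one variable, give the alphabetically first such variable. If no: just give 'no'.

Answer: yes 1 2 x

Derivation:
Steps 1,2: A(y = x) vs C(x = x + 1). RACE on x (R-W).
Steps 2,3: C(r=x,w=x) vs B(r=y,w=y). No conflict.
Steps 3,4: B(r=y,w=y) vs C(r=x,w=x). No conflict.
Steps 4,5: C(r=x,w=x) vs B(r=y,w=y). No conflict.
Steps 5,6: same thread (B). No race.
Steps 6,7: same thread (B). No race.
Steps 7,8: B(x = x * 3) vs A(x = y + 3). RACE on x (W-W).
Steps 8,9: same thread (A). No race.
Steps 9,10: same thread (A). No race.
First conflict at steps 1,2.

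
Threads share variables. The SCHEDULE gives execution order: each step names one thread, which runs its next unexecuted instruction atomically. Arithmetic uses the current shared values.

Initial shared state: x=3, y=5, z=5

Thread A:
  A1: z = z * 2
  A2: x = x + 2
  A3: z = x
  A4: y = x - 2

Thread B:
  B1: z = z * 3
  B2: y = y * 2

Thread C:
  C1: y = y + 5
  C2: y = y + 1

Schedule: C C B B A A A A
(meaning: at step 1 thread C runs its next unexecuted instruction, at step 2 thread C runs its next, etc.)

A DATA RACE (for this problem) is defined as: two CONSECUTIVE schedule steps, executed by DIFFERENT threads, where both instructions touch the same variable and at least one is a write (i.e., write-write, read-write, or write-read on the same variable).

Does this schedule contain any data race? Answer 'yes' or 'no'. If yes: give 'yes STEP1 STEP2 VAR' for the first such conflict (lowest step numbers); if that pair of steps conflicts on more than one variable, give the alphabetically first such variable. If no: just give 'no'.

Answer: no

Derivation:
Steps 1,2: same thread (C). No race.
Steps 2,3: C(r=y,w=y) vs B(r=z,w=z). No conflict.
Steps 3,4: same thread (B). No race.
Steps 4,5: B(r=y,w=y) vs A(r=z,w=z). No conflict.
Steps 5,6: same thread (A). No race.
Steps 6,7: same thread (A). No race.
Steps 7,8: same thread (A). No race.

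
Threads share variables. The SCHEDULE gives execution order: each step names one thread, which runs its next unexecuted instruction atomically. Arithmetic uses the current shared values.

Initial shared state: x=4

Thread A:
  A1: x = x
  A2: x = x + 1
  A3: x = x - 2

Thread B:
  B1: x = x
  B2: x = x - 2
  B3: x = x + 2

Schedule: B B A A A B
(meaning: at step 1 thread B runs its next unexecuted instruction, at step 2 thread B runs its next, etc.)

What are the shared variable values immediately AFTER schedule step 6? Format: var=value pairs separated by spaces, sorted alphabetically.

Step 1: thread B executes B1 (x = x). Shared: x=4. PCs: A@0 B@1
Step 2: thread B executes B2 (x = x - 2). Shared: x=2. PCs: A@0 B@2
Step 3: thread A executes A1 (x = x). Shared: x=2. PCs: A@1 B@2
Step 4: thread A executes A2 (x = x + 1). Shared: x=3. PCs: A@2 B@2
Step 5: thread A executes A3 (x = x - 2). Shared: x=1. PCs: A@3 B@2
Step 6: thread B executes B3 (x = x + 2). Shared: x=3. PCs: A@3 B@3

Answer: x=3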